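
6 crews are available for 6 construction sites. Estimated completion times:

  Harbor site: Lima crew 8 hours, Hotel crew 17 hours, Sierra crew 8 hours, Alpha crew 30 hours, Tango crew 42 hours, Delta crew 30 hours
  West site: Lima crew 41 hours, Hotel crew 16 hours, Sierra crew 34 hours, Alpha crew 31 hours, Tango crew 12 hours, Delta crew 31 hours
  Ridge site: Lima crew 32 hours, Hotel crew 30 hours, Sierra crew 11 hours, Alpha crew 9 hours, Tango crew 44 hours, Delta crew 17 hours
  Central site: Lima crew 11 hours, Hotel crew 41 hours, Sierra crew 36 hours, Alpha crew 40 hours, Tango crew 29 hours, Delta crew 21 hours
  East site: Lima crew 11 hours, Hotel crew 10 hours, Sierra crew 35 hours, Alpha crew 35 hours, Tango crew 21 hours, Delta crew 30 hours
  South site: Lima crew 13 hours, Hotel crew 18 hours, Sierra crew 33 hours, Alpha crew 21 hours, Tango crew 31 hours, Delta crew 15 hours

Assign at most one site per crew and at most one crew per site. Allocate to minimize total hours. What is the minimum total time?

Minimum total: 65 hours

Optimal: Lima crew→Central site (11 hours), Hotel crew→East site (10 hours), Sierra crew→Harbor site (8 hours), Alpha crew→Ridge site (9 hours), Tango crew→West site (12 hours), Delta crew→South site (15 hours) — total 11+10+8+9+12+15 = 65 hours.
Min-entry greedy (repeatedly take the single cheapest remaining cell) gives 90 hours, worse by 25.
Next-best assignment: Lima crew→South site, Hotel crew→East site, Sierra crew→Harbor site, Alpha crew→Ridge site, Tango crew→West site, Delta crew→Central site = 73 hours.
Every other assignment is strictly worse.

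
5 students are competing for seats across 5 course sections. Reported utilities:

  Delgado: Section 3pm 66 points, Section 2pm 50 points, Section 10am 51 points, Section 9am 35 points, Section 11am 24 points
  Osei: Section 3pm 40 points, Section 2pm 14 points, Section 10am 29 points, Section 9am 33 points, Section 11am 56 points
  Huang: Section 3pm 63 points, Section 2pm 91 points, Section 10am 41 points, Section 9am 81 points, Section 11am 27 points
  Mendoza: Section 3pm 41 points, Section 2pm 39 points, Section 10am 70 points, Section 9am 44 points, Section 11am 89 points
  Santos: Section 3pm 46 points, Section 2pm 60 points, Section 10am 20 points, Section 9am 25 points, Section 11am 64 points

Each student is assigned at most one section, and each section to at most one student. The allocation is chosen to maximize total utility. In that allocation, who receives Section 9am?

Huang receives Section 9am.

Optimal: Delgado→Section 3pm (66 points), Osei→Section 11am (56 points), Huang→Section 9am (81 points), Mendoza→Section 10am (70 points), Santos→Section 2pm (60 points) — total 66+56+81+70+60 = 333 points.
Checked against all permutations: 333 points is optimal.
Huang's own top section is Section 2pm (91 points), but forcing Huang→Section 2pm and reassigning the rest optimally gives only 324 points — worse by 9.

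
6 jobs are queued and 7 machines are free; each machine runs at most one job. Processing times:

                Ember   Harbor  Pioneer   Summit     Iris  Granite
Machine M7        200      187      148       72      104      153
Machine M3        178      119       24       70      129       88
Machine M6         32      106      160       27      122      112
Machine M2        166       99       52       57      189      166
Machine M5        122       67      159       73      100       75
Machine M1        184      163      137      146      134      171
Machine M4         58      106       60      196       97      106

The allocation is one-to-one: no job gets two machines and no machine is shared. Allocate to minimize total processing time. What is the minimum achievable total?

Optimal: Ember→Machine M4 (58 min), Harbor→Machine M2 (99 min), Pioneer→Machine M3 (24 min), Summit→Machine M6 (27 min), Iris→Machine M7 (104 min), Granite→Machine M5 (75 min) — total 58+99+24+27+104+75 = 387 min.
Min-entry greedy (repeatedly take the single cheapest remaining cell) gives 446 min, worse by 59.

Min total: 387 min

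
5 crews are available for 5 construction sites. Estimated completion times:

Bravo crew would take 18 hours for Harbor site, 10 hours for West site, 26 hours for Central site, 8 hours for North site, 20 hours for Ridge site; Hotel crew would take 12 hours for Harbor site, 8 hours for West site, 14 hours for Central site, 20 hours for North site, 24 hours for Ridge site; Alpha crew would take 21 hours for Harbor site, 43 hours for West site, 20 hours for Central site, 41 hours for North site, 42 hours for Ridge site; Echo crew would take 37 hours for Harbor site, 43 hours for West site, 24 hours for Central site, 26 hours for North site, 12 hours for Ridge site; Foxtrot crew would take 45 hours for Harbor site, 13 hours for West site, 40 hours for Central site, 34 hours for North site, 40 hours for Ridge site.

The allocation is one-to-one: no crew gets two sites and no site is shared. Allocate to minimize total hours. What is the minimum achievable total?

Treat this as an assignment problem: match each crew to one site.
Optimal: Bravo crew→North site (8 hours), Hotel crew→Harbor site (12 hours), Alpha crew→Central site (20 hours), Echo crew→Ridge site (12 hours), Foxtrot crew→West site (13 hours) — total 8+12+20+12+13 = 65 hours.
Min-entry greedy (repeatedly take the single cheapest remaining cell) gives 93 hours, worse by 28.
Swapping Alpha crew↔Echo crew (Alpha crew→Ridge site 42 hours, Echo crew→Central site 24 hours) adds 34.
Checked against all permutations: 65 hours is optimal.

Min total: 65 hours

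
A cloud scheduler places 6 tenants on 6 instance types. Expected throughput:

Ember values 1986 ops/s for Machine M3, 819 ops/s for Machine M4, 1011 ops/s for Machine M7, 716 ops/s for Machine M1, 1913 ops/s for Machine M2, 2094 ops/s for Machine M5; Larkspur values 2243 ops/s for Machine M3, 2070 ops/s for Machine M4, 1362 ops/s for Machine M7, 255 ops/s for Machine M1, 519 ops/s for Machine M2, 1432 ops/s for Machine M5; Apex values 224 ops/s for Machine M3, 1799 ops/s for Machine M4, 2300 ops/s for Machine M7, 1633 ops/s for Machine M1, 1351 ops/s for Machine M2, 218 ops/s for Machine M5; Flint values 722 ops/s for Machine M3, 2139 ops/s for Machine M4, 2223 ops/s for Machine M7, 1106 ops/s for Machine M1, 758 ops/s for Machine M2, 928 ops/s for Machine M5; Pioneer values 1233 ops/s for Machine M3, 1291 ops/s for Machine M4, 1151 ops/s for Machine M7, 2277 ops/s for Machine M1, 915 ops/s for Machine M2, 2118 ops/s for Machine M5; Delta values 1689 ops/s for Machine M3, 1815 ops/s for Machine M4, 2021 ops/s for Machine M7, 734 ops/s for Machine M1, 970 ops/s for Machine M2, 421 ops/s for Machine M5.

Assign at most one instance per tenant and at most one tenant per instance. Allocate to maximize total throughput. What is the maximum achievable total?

Maximum total: 12125 ops/s

Treat this as an assignment problem: match each tenant to one instance.
Optimal: Ember→Machine M5 (2094 ops/s), Larkspur→Machine M3 (2243 ops/s), Apex→Machine M2 (1351 ops/s), Flint→Machine M4 (2139 ops/s), Pioneer→Machine M1 (2277 ops/s), Delta→Machine M7 (2021 ops/s) — total 2094+2243+1351+2139+2277+2021 = 12125 ops/s.
Max-entry greedy (repeatedly take the single best remaining cell) gives 12023 ops/s, worse by 102.
Next-best assignment: Ember→Machine M2, Larkspur→Machine M3, Apex→Machine M1, Flint→Machine M4, Pioneer→Machine M5, Delta→Machine M7 = 12067 ops/s.
Every other assignment is strictly worse.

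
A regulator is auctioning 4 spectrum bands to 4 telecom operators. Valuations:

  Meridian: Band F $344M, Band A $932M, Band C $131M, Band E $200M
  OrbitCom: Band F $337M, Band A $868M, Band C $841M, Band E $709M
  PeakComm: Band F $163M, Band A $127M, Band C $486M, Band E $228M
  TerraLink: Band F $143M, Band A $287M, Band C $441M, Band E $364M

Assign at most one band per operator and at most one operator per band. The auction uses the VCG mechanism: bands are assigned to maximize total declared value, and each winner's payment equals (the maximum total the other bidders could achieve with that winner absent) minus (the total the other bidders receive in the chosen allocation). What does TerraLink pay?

Efficient allocation: Meridian→Band A ($932M), OrbitCom→Band C ($841M), PeakComm→Band F ($163M), TerraLink→Band E ($364M); total welfare W = $2300M.
TerraLink receives Band E at value $364M, so the others get W − 364 = $1936M.
Without TerraLink: best allocation of the remaining 3 bidders over all 4 bands is Meridian→Band A ($932M), OrbitCom→Band E ($709M), PeakComm→Band C ($486M), total $2127M.
VCG payment = (others' best without TerraLink) − (others' welfare with TerraLink) = 2127 − 1936 = $191M.

TerraLink pays $191M.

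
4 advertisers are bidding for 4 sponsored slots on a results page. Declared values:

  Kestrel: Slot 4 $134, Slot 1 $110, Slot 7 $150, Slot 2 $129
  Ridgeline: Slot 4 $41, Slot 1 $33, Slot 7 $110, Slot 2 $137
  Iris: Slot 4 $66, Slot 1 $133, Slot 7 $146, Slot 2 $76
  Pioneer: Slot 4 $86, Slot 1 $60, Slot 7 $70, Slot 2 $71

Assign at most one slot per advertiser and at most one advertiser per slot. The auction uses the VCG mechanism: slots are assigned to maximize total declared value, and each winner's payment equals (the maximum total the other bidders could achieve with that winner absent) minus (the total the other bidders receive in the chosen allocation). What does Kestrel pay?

Kestrel pays $13.

Efficient allocation: Kestrel→Slot 7 ($150), Ridgeline→Slot 2 ($137), Iris→Slot 1 ($133), Pioneer→Slot 4 ($86); total welfare W = $506.
Kestrel receives Slot 7 at value $150, so the others get W − 150 = $356.
Without Kestrel: best allocation of the remaining 3 bidders over all 4 slots is Ridgeline→Slot 2 ($137), Iris→Slot 7 ($146), Pioneer→Slot 4 ($86), total $369.
VCG payment = (others' best without Kestrel) − (others' welfare with Kestrel) = 369 − 356 = $13.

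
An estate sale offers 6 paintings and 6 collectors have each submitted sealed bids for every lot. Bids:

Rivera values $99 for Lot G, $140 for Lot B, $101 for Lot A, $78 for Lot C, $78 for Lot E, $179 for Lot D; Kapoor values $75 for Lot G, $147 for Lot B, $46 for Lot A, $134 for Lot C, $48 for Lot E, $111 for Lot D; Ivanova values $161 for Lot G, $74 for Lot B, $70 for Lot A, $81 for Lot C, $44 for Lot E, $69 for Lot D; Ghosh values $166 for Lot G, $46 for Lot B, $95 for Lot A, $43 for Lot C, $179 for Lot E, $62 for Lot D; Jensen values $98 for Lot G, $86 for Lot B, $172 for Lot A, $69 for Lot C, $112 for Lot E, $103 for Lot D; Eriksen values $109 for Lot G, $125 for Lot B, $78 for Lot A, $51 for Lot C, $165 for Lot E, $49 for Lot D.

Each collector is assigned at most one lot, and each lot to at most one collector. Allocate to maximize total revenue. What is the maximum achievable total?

This is a one-to-one assignment (maximum-weight bipartite matching).
Optimal: Rivera→Lot D ($179), Kapoor→Lot C ($134), Ivanova→Lot G ($161), Ghosh→Lot E ($179), Jensen→Lot A ($172), Eriksen→Lot B ($125) — total 179+134+161+179+172+125 = $950.
Row-greedy (each collector in turn takes its best remaining lot) gives $889, worse by 61.
Next-best assignment: Rivera→Lot D, Kapoor→Lot B, Ivanova→Lot C, Ghosh→Lot G, Jensen→Lot A, Eriksen→Lot E = $910.
Swapping Kapoor↔Eriksen (Kapoor→Lot B $147, Eriksen→Lot C $51) loses 61.

Maximum total: $950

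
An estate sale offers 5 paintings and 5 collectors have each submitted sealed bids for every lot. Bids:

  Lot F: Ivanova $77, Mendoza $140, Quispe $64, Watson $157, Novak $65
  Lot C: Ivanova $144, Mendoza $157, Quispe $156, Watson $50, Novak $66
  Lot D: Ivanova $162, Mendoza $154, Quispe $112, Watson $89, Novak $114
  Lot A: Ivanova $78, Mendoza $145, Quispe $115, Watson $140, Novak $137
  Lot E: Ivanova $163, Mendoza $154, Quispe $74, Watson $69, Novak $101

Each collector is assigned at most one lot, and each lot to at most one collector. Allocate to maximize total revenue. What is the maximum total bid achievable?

Maximum total: $767

This is a one-to-one assignment (maximum-weight bipartite matching).
Optimal: Ivanova→Lot E ($163), Mendoza→Lot D ($154), Quispe→Lot C ($156), Watson→Lot F ($157), Novak→Lot A ($137) — total 163+154+156+157+137 = $767.
Row-greedy (each collector in turn takes its best remaining lot) gives $706, worse by 61.
Swapping Ivanova↔Novak (Ivanova→Lot A $78, Novak→Lot E $101) loses 121.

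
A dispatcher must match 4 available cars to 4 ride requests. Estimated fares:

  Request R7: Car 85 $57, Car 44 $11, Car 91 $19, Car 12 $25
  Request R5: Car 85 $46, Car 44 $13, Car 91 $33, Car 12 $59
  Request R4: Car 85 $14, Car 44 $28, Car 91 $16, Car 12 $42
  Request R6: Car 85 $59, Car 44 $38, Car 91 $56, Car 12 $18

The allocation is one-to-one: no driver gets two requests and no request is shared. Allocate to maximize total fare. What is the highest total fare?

Max total: $200

Optimal: Car 85→Request R7 ($57), Car 44→Request R4 ($28), Car 91→Request R6 ($56), Car 12→Request R5 ($59) — total 57+28+56+59 = $200.
Row-greedy (each driver in turn takes its best remaining request) gives $145, worse by 55.
Next-best assignment: Car 85→Request R7, Car 44→Request R6, Car 91→Request R5, Car 12→Request R4 = $170.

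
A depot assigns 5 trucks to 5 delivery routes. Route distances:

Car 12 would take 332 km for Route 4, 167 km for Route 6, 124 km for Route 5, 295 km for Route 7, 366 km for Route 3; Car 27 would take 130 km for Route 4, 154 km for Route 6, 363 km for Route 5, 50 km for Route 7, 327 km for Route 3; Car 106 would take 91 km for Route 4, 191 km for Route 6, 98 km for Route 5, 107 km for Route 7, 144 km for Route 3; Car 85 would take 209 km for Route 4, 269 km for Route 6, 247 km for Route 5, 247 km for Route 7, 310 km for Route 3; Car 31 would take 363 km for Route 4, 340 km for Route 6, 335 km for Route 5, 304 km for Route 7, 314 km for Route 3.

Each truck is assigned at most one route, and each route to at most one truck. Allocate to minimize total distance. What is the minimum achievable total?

Min total: 838 km

This is the linear assignment problem.
Optimal: Car 12→Route 6 (167 km), Car 27→Route 7 (50 km), Car 106→Route 5 (98 km), Car 85→Route 4 (209 km), Car 31→Route 3 (314 km) — total 167+50+98+209+314 = 838 km.
Row-greedy (each truck in turn takes its cheapest remaining route) gives 848 km, worse by 10.
Next-best assignment: Car 12→Route 5, Car 27→Route 7, Car 106→Route 4, Car 85→Route 6, Car 31→Route 3 = 848 km.
Every other assignment is strictly worse.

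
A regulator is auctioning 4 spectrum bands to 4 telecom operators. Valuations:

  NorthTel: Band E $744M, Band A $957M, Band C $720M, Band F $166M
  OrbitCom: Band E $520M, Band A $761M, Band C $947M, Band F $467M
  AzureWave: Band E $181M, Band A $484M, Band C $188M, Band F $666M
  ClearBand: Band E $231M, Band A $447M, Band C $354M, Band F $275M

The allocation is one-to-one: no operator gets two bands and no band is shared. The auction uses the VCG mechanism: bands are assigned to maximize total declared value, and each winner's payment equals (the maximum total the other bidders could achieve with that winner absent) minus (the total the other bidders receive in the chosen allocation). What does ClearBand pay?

ClearBand pays $213M.

Efficient allocation: NorthTel→Band E ($744M), OrbitCom→Band C ($947M), AzureWave→Band F ($666M), ClearBand→Band A ($447M); total welfare W = $2804M.
ClearBand receives Band A at value $447M, so the others get W − 447 = $2357M.
Without ClearBand: best allocation of the remaining 3 bidders over all 4 bands is NorthTel→Band A ($957M), OrbitCom→Band C ($947M), AzureWave→Band F ($666M), total $2570M.
VCG payment = (others' best without ClearBand) − (others' welfare with ClearBand) = 2570 − 2357 = $213M.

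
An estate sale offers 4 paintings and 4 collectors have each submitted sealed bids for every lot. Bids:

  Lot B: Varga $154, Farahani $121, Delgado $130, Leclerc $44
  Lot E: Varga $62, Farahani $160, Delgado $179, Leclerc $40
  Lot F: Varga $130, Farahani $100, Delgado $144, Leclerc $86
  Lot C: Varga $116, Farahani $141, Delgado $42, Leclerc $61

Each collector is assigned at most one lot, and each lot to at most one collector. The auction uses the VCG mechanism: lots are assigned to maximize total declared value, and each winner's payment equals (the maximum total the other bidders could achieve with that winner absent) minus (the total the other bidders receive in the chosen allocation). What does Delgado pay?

Delgado pays $19.

Efficient allocation: Varga→Lot B ($154), Farahani→Lot C ($141), Delgado→Lot E ($179), Leclerc→Lot F ($86); total welfare W = $560.
Delgado receives Lot E at value $179, so the others get W − 179 = $381.
Without Delgado: best allocation of the remaining 3 bidders over all 4 lots is Varga→Lot B ($154), Farahani→Lot E ($160), Leclerc→Lot F ($86), total $400.
VCG payment = (others' best without Delgado) − (others' welfare with Delgado) = 400 − 381 = $19.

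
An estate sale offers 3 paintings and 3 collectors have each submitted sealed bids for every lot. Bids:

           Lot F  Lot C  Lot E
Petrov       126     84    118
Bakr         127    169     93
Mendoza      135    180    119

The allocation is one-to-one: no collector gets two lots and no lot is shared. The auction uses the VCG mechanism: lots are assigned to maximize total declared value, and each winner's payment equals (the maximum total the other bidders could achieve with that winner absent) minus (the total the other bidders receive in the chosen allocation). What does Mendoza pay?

Mendoza pays $50.

Efficient allocation: Petrov→Lot E ($118), Bakr→Lot F ($127), Mendoza→Lot C ($180); total welfare W = $425.
Mendoza receives Lot C at value $180, so the others get W − 180 = $245.
Without Mendoza: best allocation of the remaining 2 bidders over all 3 lots is Petrov→Lot F ($126), Bakr→Lot C ($169), total $295.
VCG payment = (others' best without Mendoza) − (others' welfare with Mendoza) = 295 − 245 = $50.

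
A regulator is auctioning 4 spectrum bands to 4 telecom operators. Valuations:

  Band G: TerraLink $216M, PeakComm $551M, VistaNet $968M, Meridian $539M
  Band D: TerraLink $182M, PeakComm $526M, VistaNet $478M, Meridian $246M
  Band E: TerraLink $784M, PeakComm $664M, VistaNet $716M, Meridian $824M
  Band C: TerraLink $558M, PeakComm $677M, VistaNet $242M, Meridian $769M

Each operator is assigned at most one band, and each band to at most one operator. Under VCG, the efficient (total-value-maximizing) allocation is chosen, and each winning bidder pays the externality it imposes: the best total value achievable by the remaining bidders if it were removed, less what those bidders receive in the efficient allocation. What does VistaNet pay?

VistaNet pays $25M.

Efficient allocation: TerraLink→Band E ($784M), PeakComm→Band D ($526M), VistaNet→Band G ($968M), Meridian→Band C ($769M); total welfare W = $3047M.
VistaNet receives Band G at value $968M, so the others get W − 968 = $2079M.
Without VistaNet: best allocation of the remaining 3 bidders over all 4 bands is TerraLink→Band E ($784M), PeakComm→Band G ($551M), Meridian→Band C ($769M), total $2104M.
VCG payment = (others' best without VistaNet) − (others' welfare with VistaNet) = 2104 − 2079 = $25M.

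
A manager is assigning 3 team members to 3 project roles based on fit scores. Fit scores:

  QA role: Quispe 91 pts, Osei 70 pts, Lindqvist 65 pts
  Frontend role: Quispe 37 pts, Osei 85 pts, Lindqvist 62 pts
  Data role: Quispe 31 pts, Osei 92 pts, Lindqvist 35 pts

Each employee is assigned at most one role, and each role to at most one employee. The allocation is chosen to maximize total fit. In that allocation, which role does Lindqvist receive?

This is a one-to-one assignment (maximum-weight bipartite matching).
Optimal: Quispe→QA role (91 pts), Osei→Data role (92 pts), Lindqvist→Frontend role (62 pts) — total 91+92+62 = 245 pts.
Next-best assignment: Quispe→QA role, Osei→Frontend role, Lindqvist→Data role = 211 pts.
Swapping Quispe↔Lindqvist (Quispe→Frontend role 37 pts, Lindqvist→QA role 65 pts) loses 51.
Lindqvist's own top role is QA role (65 pts), but forcing Lindqvist→QA role and reassigning the rest optimally gives only 194 pts — worse by 51.

Lindqvist receives Frontend role.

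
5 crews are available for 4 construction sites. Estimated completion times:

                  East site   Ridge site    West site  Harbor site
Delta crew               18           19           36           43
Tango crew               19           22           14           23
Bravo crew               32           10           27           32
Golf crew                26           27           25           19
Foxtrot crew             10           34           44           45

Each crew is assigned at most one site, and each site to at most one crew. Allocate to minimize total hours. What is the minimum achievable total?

Optimal: Foxtrot crew→East site (10 hours), Bravo crew→Ridge site (10 hours), Tango crew→West site (14 hours), Golf crew→Harbor site (19 hours) — total 10+10+14+19 = 53 hours.
Swapping Bravo crew↔Tango crew (Bravo crew→West site 27 hours, Tango crew→Ridge site 22 hours) adds 25.
No other one-to-one assignment undercuts 53 hours.

Minimum total: 53 hours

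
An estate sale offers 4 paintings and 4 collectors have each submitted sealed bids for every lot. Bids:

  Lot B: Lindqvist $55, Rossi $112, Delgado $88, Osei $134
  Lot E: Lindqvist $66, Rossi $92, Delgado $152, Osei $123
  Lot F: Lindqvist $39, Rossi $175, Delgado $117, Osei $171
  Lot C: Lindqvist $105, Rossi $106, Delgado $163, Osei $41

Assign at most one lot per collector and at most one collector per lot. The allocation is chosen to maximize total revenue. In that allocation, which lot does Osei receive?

Osei receives Lot B.

Optimal: Lindqvist→Lot C ($105), Rossi→Lot F ($175), Delgado→Lot E ($152), Osei→Lot B ($134) — total 105+175+152+134 = $566.
Max-entry greedy (repeatedly take the single best remaining cell) gives $538, worse by 28.
Swapping Rossi↔Osei (Rossi→Lot B $112, Osei→Lot F $171) loses 26.
Every other assignment is strictly worse.
Osei's own top lot is Lot F ($171), but forcing Osei→Lot F and reassigning the rest optimally gives only $540 — worse by 26.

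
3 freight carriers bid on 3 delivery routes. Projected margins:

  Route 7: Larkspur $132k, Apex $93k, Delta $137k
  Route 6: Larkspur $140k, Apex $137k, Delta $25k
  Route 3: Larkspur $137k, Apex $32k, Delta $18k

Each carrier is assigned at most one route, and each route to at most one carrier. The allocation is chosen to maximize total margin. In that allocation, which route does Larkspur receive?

This is the linear assignment problem.
Optimal: Larkspur→Route 3 ($137k), Apex→Route 6 ($137k), Delta→Route 7 ($137k) — total 137+137+137 = $411k.
Larkspur's own top route is Route 6 ($140k), but forcing Larkspur→Route 6 and reassigning the rest optimally gives only $309k — worse by 102.

Larkspur receives Route 3.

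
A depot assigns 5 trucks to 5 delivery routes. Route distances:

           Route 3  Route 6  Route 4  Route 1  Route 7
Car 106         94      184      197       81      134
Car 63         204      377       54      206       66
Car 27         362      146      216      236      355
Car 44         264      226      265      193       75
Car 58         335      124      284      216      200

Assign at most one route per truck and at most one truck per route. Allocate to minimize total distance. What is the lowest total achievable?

This is the linear assignment problem.
Optimal: Car 106→Route 3 (94 km), Car 63→Route 4 (54 km), Car 27→Route 1 (236 km), Car 44→Route 7 (75 km), Car 58→Route 6 (124 km) — total 94+54+236+75+124 = 583 km.
Next-best assignment: Car 106→Route 3, Car 63→Route 4, Car 27→Route 6, Car 44→Route 7, Car 58→Route 1 = 585 km.

Min total: 583 km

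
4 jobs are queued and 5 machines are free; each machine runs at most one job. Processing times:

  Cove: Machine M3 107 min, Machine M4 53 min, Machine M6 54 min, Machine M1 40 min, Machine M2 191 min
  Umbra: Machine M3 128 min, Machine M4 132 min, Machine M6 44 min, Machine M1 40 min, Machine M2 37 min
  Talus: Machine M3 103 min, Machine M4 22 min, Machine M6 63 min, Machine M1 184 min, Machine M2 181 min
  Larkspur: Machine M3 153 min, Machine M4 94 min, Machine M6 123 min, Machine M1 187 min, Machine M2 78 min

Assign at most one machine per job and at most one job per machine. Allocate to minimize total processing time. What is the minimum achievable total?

Optimal: Cove→Machine M1 (40 min), Umbra→Machine M6 (44 min), Talus→Machine M4 (22 min), Larkspur→Machine M2 (78 min) — total 40+44+22+78 = 184 min.
Min-entry greedy (repeatedly take the single cheapest remaining cell) gives 222 min, worse by 38.
Next-best assignment: Cove→Machine M6, Umbra→Machine M1, Talus→Machine M4, Larkspur→Machine M2 = 194 min.

Minimum total: 184 min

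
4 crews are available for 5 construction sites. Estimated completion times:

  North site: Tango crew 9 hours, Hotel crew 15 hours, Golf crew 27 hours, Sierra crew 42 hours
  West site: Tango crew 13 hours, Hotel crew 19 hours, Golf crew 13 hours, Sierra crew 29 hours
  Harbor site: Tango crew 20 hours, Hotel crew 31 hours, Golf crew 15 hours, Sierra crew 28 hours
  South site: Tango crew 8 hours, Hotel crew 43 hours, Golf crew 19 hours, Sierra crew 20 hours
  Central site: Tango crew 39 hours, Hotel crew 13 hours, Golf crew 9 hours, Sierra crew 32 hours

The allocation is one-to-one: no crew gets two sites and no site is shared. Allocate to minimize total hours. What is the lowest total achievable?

Optimal: Tango crew→North site (9 hours), Hotel crew→Central site (13 hours), Golf crew→West site (13 hours), Sierra crew→South site (20 hours) — total 9+13+13+20 = 55 hours.
Swapping Tango crew↔Sierra crew (Tango crew→South site 8 hours, Sierra crew→North site 42 hours) adds 21.

Min total: 55 hours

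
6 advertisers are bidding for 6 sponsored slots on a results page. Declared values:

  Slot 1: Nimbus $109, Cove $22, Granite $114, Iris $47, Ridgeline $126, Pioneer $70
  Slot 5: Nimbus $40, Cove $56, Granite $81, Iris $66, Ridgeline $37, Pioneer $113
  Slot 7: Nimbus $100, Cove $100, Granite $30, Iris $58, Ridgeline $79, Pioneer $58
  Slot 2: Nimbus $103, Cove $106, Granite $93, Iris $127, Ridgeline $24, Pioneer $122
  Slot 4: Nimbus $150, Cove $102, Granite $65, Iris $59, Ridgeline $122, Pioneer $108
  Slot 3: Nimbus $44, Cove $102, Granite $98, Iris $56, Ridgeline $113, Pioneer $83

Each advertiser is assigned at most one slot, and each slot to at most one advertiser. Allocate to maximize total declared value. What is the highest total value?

Max total: $717

Optimal: Nimbus→Slot 4 ($150), Cove→Slot 7 ($100), Granite→Slot 1 ($114), Iris→Slot 2 ($127), Ridgeline→Slot 3 ($113), Pioneer→Slot 5 ($113) — total 150+100+114+127+113+113 = $717.
Column-greedy (each slot in turn goes to its best remaining advertiser) gives $666, worse by 51.
Swapping Granite↔Pioneer (Granite→Slot 5 $81, Pioneer→Slot 1 $70) loses 76.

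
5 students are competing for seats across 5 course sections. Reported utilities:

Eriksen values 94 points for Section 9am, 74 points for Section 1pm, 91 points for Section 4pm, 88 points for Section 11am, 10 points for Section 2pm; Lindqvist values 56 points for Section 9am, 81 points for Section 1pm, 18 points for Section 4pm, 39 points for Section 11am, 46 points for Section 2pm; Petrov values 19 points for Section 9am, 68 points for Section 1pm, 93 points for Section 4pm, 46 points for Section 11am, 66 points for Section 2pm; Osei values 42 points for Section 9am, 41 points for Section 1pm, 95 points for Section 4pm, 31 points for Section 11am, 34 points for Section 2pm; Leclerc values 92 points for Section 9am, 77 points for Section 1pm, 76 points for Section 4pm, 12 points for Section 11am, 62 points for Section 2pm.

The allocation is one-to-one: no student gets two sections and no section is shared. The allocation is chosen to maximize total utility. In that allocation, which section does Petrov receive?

Optimal: Eriksen→Section 11am (88 points), Lindqvist→Section 1pm (81 points), Petrov→Section 2pm (66 points), Osei→Section 4pm (95 points), Leclerc→Section 9am (92 points) — total 88+81+66+95+92 = 422 points.
Row-greedy (each student in turn takes its best remaining section) gives 314 points, worse by 108.
Petrov's own top section is Section 4pm (93 points), but forcing Petrov→Section 4pm and reassigning the rest optimally gives only 388 points — worse by 34.

Petrov receives Section 2pm.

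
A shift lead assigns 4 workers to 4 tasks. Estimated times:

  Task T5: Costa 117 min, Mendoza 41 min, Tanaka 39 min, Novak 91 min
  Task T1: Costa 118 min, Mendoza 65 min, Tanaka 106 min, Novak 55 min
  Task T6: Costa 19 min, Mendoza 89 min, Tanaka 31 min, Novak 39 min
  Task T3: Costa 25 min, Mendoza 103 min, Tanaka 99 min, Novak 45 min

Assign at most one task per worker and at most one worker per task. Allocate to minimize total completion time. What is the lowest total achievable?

Minimum total: 152 min

Optimal: Costa→Task T3 (25 min), Mendoza→Task T5 (41 min), Tanaka→Task T6 (31 min), Novak→Task T1 (55 min) — total 25+41+31+55 = 152 min.
Min-entry greedy (repeatedly take the single cheapest remaining cell) gives 168 min, worse by 16.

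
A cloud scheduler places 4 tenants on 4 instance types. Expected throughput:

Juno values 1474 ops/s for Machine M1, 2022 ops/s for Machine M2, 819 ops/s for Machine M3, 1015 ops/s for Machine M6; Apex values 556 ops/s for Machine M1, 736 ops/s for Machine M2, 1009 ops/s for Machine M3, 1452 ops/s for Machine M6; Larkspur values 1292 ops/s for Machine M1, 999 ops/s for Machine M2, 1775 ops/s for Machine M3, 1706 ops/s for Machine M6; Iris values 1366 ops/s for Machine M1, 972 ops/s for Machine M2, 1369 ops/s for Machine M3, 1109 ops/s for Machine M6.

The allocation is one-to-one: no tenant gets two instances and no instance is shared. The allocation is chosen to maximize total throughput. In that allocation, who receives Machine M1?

Iris receives Machine M1.

Optimal: Juno→Machine M2 (2022 ops/s), Apex→Machine M6 (1452 ops/s), Larkspur→Machine M3 (1775 ops/s), Iris→Machine M1 (1366 ops/s) — total 2022+1452+1775+1366 = 6615 ops/s.
Column-greedy (each instance in turn goes to its best remaining tenant) gives 5294 ops/s, worse by 1321.
Every other assignment is strictly worse.
Iris's own top instance is Machine M3 (1369 ops/s), but forcing Iris→Machine M3 and reassigning the rest optimally gives only 6135 ops/s — worse by 480.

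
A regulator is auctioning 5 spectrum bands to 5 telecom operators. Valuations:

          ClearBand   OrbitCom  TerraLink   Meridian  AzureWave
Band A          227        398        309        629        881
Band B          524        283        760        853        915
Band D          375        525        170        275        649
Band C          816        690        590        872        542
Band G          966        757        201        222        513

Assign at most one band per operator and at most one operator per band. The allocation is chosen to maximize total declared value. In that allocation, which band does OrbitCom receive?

OrbitCom receives Band D.

Optimal: ClearBand→Band G ($966M), OrbitCom→Band D ($525M), TerraLink→Band B ($760M), Meridian→Band C ($872M), AzureWave→Band A ($881M) — total 966+525+760+872+881 = $4004M.
Column-greedy (each band in turn goes to its best remaining operator) gives $3276M, worse by 728.
Next-best assignment: ClearBand→Band G, OrbitCom→Band D, TerraLink→Band C, Meridian→Band B, AzureWave→Band A = $3815M.
Checked against all permutations: $4004M is optimal.
OrbitCom's own top band is Band G ($757M), but forcing OrbitCom→Band G and reassigning the rest optimally gives only $3645M — worse by 359.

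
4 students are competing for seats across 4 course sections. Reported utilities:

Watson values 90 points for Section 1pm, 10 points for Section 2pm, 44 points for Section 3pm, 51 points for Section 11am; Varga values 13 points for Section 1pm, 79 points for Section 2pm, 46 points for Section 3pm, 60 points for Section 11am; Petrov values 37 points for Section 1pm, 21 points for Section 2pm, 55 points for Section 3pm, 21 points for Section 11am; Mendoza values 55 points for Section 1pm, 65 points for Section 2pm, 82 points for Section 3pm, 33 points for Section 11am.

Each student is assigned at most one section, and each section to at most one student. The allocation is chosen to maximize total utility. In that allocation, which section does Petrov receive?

Petrov receives Section 11am.

Optimal: Watson→Section 1pm (90 points), Varga→Section 2pm (79 points), Petrov→Section 11am (21 points), Mendoza→Section 3pm (82 points) — total 90+79+21+82 = 272 points.
Row-greedy (each student in turn takes its best remaining section) gives 257 points, worse by 15.
Next-best assignment: Watson→Section 1pm, Varga→Section 11am, Petrov→Section 3pm, Mendoza→Section 2pm = 270 points.
Checked against all permutations: 272 points is optimal.
Petrov's own top section is Section 3pm (55 points), but forcing Petrov→Section 3pm and reassigning the rest optimally gives only 270 points — worse by 2.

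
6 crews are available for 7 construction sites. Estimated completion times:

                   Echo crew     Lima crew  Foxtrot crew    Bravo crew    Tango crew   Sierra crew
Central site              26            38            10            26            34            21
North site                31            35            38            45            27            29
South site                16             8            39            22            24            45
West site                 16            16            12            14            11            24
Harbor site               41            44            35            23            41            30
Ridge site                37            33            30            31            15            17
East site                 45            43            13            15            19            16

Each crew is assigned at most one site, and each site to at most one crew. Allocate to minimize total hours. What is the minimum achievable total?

Minimum total: 88 hours

Optimal: Echo crew→West site (16 hours), Lima crew→South site (8 hours), Foxtrot crew→Central site (10 hours), Bravo crew→Harbor site (23 hours), Tango crew→Ridge site (15 hours), Sierra crew→East site (16 hours) — total 16+8+10+23+15+16 = 88 hours.
Column-greedy (each site in turn goes to its cheapest remaining crew) gives 126 hours, worse by 38.
Next-best assignment: Echo crew→North site, Lima crew→South site, Foxtrot crew→Central site, Bravo crew→East site, Tango crew→West site, Sierra crew→Ridge site = 92 hours.
Checked against all permutations: 88 hours is optimal.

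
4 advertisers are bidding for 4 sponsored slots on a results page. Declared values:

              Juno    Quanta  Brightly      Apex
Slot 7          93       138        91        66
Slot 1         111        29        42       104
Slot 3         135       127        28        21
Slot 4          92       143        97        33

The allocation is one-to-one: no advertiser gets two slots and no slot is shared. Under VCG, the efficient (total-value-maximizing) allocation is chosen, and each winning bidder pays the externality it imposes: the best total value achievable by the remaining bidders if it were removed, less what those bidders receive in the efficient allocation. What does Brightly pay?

Brightly pays $5.

Efficient allocation: Juno→Slot 3 ($135), Quanta→Slot 7 ($138), Brightly→Slot 4 ($97), Apex→Slot 1 ($104); total welfare W = $474.
Brightly receives Slot 4 at value $97, so the others get W − 97 = $377.
Without Brightly: best allocation of the remaining 3 bidders over all 4 slots is Juno→Slot 3 ($135), Quanta→Slot 4 ($143), Apex→Slot 1 ($104), total $382.
VCG payment = (others' best without Brightly) − (others' welfare with Brightly) = 382 − 377 = $5.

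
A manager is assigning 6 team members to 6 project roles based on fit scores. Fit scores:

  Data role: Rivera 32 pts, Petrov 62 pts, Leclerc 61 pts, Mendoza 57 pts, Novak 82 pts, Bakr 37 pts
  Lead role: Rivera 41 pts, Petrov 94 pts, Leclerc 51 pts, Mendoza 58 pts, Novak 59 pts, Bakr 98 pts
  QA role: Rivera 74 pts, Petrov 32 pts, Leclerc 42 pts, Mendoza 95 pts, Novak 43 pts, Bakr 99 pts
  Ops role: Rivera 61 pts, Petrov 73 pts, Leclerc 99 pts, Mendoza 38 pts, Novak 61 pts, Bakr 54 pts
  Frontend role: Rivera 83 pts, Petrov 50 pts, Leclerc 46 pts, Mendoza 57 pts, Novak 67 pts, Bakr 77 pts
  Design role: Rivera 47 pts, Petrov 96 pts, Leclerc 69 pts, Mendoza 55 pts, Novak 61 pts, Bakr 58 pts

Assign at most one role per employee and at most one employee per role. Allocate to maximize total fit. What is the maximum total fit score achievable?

Maximum total: 553 pts

This is the linear assignment problem.
Optimal: Rivera→Frontend role (83 pts), Petrov→Design role (96 pts), Leclerc→Ops role (99 pts), Mendoza→QA role (95 pts), Novak→Data role (82 pts), Bakr→Lead role (98 pts) — total 83+96+99+95+82+98 = 553 pts.
Max-entry greedy (repeatedly take the single best remaining cell) gives 517 pts, worse by 36.
Next-best assignment: Rivera→Frontend role, Petrov→Design role, Leclerc→Ops role, Mendoza→Lead role, Novak→Data role, Bakr→QA role = 517 pts.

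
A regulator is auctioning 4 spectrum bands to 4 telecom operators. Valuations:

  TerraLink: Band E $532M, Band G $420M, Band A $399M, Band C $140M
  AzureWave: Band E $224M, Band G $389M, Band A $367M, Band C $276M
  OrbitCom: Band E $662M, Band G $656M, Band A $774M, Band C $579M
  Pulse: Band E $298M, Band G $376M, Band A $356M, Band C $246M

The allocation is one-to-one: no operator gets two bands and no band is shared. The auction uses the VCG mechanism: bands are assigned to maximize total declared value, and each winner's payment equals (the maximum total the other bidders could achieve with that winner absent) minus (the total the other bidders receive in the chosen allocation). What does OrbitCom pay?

Efficient allocation: TerraLink→Band E ($532M), AzureWave→Band C ($276M), OrbitCom→Band A ($774M), Pulse→Band G ($376M); total welfare W = $1958M.
OrbitCom receives Band A at value $774M, so the others get W − 774 = $1184M.
Without OrbitCom: best allocation of the remaining 3 bidders over all 4 bands is TerraLink→Band E ($532M), AzureWave→Band G ($389M), Pulse→Band A ($356M), total $1277M.
VCG payment = (others' best without OrbitCom) − (others' welfare with OrbitCom) = 1277 − 1184 = $93M.

OrbitCom pays $93M.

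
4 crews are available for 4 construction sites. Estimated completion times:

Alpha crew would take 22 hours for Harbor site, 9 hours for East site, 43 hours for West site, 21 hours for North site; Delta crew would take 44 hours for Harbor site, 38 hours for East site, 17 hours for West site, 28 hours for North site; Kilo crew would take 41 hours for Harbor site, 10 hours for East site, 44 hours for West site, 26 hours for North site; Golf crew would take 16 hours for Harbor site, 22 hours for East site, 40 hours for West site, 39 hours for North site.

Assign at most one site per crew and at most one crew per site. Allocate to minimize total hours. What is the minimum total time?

Minimum total: 64 hours

This is a one-to-one assignment (minimum-cost bipartite matching).
Optimal: Alpha crew→North site (21 hours), Delta crew→West site (17 hours), Kilo crew→East site (10 hours), Golf crew→Harbor site (16 hours) — total 21+17+10+16 = 64 hours.
Column-greedy (each site in turn goes to its cheapest remaining crew) gives 68 hours, worse by 4.
Swapping Golf crew↔Kilo crew (Golf crew→East site 22 hours, Kilo crew→Harbor site 41 hours) adds 37.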